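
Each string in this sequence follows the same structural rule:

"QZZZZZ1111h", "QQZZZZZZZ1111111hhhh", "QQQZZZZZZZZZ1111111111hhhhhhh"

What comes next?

QQQQZZZZZZZZZZZ1111111111111hhhhhhhhhh

Reading off run lengths: Q runs 1, 2, 3; Z runs 5, 7, 9; 1 runs 4, 7, 10; h runs 1, 4, 7 — each is linear in n (n = 1, 2, …).
For the next term, n = 4, so the run lengths are 4, 11, 13, 10.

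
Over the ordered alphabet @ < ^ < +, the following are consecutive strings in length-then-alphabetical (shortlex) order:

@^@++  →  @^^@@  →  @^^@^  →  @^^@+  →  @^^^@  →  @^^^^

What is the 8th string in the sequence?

Continuing the enumeration 2 steps past @^^^^: @^^^^ → @^^^+ → (answer).

@^^+@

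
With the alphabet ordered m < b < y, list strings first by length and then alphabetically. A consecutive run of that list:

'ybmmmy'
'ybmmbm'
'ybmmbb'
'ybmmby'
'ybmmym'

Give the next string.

ybmmyb

The successor of ybmmym increments the rightmost position that isn't already y and resets every position after it to m.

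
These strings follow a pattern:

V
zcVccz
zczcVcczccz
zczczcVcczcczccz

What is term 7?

Each term wraps the previous one in zc on the left and ccz on the right.
From zczczcVcczcczccz, 3 further steps: zczczcVcczcczccz → zczczczcVcczcczcczccz → zczczczczcVcczcczcczcczccz → (answer).

zczczczczczcVcczcczcczcczcczccz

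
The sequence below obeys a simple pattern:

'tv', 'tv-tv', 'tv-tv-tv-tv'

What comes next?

Each string is two copies of the previous one joined by '-'.
Doubling tv-tv-tv-tv with '-' between the halves:

tv-tv-tv-tv-tv-tv-tv-tv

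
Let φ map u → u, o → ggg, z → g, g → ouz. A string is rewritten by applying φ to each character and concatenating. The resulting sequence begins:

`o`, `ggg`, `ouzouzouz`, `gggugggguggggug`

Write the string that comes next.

Replace each of the 15 characters of gggugggguggggug in place — ouz ouz ouz u ouz ouz ouz ouz u ouz ouz ouz ouz u ouz — and concatenate.

ouzouzouzuouzouzouzouzuouzouzouzouzuouz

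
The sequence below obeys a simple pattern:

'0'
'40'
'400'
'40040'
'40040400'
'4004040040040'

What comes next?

400404004004040040400

Each term (from the third on) is the previous term followed by the one before it: term 3 = 40·0 = 400.
The next term joins 4004040040040 and 40040400.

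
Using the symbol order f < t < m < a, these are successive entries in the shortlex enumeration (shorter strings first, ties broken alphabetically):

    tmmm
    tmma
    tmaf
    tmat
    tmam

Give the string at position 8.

Stepping forward 3 times from tmam: tmam → tmaa → taff, then the target.

taft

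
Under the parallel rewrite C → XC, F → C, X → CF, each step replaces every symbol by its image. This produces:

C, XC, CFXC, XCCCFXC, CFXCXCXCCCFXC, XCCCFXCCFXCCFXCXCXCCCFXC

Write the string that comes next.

Replace each of the 24 characters of XCCCFXCCFXCCFXCXCXCCCFXC in place — CF XC XC XC C CF XC XC C CF XC XC C CF XC CF XC CF XC XC XC C CF XC — and concatenate.

CFXCXCXCCCFXCXCCCFXCXCCCFXCCFXCCFXCXCXCCCFXC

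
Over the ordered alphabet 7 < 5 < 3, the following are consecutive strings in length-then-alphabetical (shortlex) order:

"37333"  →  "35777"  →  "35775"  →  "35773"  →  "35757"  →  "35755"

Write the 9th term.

35735

Stepping forward 3 times from 35755: 35755 → 35753 → 35737, then the target.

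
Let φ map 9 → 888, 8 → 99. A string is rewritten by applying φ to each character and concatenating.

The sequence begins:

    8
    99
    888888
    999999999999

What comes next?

888888888888888888888888888888888888

Apply φ to 999999999999 symbol by symbol: 9→888, 9→888, 9→888, 9→888, 9→888, 9→888, 9→888, 9→888, 9→888, 9→888, 9→888, 9→888; joined: 888 888 888 888 888 888 888 888 888 888 888 888.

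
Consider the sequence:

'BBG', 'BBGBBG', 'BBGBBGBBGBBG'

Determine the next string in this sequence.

s(k+1) = s(k)·s(k) — each term doubles the last.
So the next term is two copies of BBGBBGBBGBBG.

BBGBBGBBGBBGBBGBBGBBGBBG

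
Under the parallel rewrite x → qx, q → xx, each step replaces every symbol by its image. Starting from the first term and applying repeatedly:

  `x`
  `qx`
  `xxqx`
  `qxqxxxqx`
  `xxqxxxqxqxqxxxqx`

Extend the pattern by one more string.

Rewriting the 16 symbols of xxqxxxqxqxqxxxqx one by one yields qx qx xx qx qx qx xx qx xx qx xx qx qx qx xx qx; concatenated:

qxqxxxqxqxqxxxqxxxqxxxqxqxqxxxqx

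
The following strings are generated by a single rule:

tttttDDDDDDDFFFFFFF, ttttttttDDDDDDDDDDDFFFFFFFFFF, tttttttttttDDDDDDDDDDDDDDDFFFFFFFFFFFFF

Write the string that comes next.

ttttttttttttttDDDDDDDDDDDDDDDDDDDFFFFFFFFFFFFFFFF

The n-th term is 3n-1 t's then 4n-1 D's then 3n+1 F's, where the shown terms are n = 2, 3, 4.
Setting n = 5 gives 14, 19, 16 characters in each block.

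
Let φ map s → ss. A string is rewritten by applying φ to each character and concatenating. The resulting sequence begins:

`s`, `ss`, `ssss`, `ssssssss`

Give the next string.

ssssssssssssssss

Rewriting each symbol of ssssssss: s→ss, s→ss, s→ss, s→ss, s→ss, s→ss, s→ss, s→ss, which concatenates to ss ss ss ss ss ss ss ss.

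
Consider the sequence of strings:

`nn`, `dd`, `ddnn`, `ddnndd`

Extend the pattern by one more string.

ddnnddddnn

Each term (from the third on) is the previous term followed by the one before it: term 3 = dd·nn = ddnn.
Continuing: ddnndd · ddnn gives term 5.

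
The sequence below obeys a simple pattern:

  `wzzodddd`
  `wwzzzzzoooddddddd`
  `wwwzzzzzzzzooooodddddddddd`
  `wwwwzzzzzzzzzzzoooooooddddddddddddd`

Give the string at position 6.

Reading off run lengths: w runs 1, 2, 3, 4; z runs 2, 5, 8, 11; o runs 1, 3, 5, 7; d runs 4, 7, 10, 13 — each is linear in n (n = 1, 2, …).
For term 6, n = 6, so the run lengths are 6, 17, 11, 19.

wwwwwwzzzzzzzzzzzzzzzzzoooooooooooddddddddddddddddddd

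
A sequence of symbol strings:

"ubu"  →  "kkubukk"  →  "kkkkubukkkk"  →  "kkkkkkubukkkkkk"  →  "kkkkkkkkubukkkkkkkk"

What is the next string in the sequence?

s(k+1) = kk·s(k)·kk, so each term gains kk as a prefix and kk as a suffix.
Applying this once more to kkkkkkkkubukkkkkkkk:

kkkkkkkkkkubukkkkkkkkkk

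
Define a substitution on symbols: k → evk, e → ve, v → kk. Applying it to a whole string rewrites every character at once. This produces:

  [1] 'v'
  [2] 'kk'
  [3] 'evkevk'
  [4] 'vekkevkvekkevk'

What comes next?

φ(vekkevkvekkevk) expands symbol-by-symbol to kk ve evk evk ve kk evk kk ve evk evk ve kk evk; joining the 14 pieces gives the next term.

kkveevkevkvekkevkkkveevkevkvekkevk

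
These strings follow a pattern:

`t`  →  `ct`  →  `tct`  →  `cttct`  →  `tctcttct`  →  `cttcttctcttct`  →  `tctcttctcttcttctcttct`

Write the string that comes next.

cttcttctcttcttctcttctcttcttctcttct

This is a Fibonacci-style word recurrence s(k) = s(k−2)·s(k−1): e.g. t·ct = tct.
Continuing: cttcttctcttct · tctcttctcttcttctcttct gives term 8.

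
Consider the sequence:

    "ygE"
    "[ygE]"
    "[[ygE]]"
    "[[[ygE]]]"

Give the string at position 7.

Each term wraps the previous one in [ on the left and ] on the right.
From [[[ygE]]], 3 further steps: [[[ygE]]] → [[[[ygE]]]] → [[[[[ygE]]]]] → (answer).

[[[[[[ygE]]]]]]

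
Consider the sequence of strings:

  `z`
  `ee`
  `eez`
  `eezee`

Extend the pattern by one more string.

eezeeeez

From term 3 onward, concatenate the last term with the second-to-last: ee·z = eez, eez·ee = eezee, …
Continuing: eezee · eez gives term 5.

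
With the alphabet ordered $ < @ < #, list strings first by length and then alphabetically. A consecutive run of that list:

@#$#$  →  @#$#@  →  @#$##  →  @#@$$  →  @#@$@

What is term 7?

Continuing the enumeration 2 steps past @#@$@: @#@$@ → @#@$# → (answer).

@#@@$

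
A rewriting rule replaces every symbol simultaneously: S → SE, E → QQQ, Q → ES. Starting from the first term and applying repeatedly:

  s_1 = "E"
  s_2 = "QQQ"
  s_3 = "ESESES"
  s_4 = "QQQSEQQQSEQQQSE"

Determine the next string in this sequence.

φ(QQQSEQQQSEQQQSE) expands symbol-by-symbol to ES ES ES SE QQQ ES ES ES SE QQQ ES ES ES SE QQQ; joining the 15 pieces gives the next term.

ESESESSEQQQESESESSEQQQESESESSEQQQ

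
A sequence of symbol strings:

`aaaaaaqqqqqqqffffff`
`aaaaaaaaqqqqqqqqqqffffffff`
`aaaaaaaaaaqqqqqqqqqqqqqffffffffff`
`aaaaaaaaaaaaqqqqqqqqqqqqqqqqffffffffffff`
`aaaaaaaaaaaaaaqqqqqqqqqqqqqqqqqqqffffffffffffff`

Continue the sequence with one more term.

aaaaaaaaaaaaaaaaqqqqqqqqqqqqqqqqqqqqqqffffffffffffffff

Reading off run lengths: a runs 6, 8, 10, 12, 14; q runs 7, 10, 13, 16, 19; f runs 6, 8, 10, 12, 14 — each is linear in n, where the shown terms are n = 2, 3, 4, 5, 6.
At n = 7 the blocks have lengths 16, 22, 16.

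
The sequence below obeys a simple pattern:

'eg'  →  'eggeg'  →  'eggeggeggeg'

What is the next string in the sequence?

s(k+1) = s(k)·g·s(k) — each term doubles the last with 'g' between the halves.
Doubling eggeggeggeg with 'g' between the halves:

eggeggeggeggeggeggeggeg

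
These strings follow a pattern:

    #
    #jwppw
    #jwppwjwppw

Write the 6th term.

The strings grow by a fixed suffix jwppw each time.
From #jwppwjwppw, 3 further steps: #jwppwjwppw → #jwppwjwppwjwppw → #jwppwjwppwjwppwjwppw → (answer).

#jwppwjwppwjwppwjwppwjwppw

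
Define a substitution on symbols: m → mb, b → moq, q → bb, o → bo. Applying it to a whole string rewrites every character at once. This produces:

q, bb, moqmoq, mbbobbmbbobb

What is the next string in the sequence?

mbmoqmoqbomoqmoqmbmoqmoqbomoqmoq

Expanding mbbobbmbbobb: m→mb, b→moq, b→moq, o→bo, b→moq, b→moq, m→mb, b→moq, b→moq, o→bo, b→moq, b→moq. Concatenated: mb moq moq bo moq moq mb moq moq bo moq moq.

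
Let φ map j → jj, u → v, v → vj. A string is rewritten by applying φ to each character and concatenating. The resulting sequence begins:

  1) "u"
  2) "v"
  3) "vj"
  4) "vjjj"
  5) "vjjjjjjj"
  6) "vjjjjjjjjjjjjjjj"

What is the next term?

vjjjjjjjjjjjjjjjjjjjjjjjjjjjjjjj

Applying the rule to each of the 16 symbols of vjjjjjjjjjjjjjjj gives the pieces vj jj jj jj jj jj jj jj jj jj jj jj jj jj jj jj, which concatenate to the answer.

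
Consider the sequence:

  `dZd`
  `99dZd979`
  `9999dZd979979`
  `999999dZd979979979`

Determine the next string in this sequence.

s(k+1) = 99·s(k)·979, so each term gains 99 as a prefix and 979 as a suffix.
So the next term is 99·999999dZd979979979·979.

99999999dZd979979979979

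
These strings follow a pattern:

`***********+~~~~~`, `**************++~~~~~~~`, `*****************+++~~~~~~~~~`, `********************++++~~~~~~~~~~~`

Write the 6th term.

Term n consists of 3n+2 *'s, followed by n-2 +'s, followed by 2n-1 ~'s, where the shown terms are n = 3, 4, 5, 6.
For term 6, n = 8, so the run lengths are 26, 6, 15.

**************************++++++~~~~~~~~~~~~~~~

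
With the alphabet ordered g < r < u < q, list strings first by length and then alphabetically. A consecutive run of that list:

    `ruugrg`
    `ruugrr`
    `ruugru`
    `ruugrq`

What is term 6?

ruugur

Advancing 2 positions from ruugrq through ruugrq → ruugug reaches term 6.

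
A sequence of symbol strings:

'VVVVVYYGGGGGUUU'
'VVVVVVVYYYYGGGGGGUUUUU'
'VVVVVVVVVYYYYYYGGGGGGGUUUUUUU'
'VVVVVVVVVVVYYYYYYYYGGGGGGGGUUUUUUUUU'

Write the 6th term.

Term n consists of 2n+1 V's, followed by 2n-2 Y's, followed by n+3 G's, followed by 2n-1 U's, where the shown terms are n = 2, 3, 4, 5.
For term 6, n = 7, so the run lengths are 15, 12, 10, 13.

VVVVVVVVVVVVVVVYYYYYYYYYYYYGGGGGGGGGGUUUUUUUUUUUUU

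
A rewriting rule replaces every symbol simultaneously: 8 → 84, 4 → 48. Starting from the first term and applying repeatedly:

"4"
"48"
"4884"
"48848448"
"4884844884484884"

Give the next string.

Replace each of the 16 characters of 4884844884484884 in place — 48 84 84 48 84 48 48 84 84 48 48 84 48 84 84 48 — and concatenate.

48848448844848848448488448848448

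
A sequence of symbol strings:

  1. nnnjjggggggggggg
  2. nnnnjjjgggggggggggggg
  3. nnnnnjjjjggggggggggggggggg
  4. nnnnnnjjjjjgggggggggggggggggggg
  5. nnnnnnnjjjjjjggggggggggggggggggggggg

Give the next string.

nnnnnnnnjjjjjjjgggggggggggggggggggggggggg

The n-th term is n n's then n-1 j's then 3n+2 g's, where the shown terms are n = 3, 4, 5, 6, 7.
Setting n = 8 gives 8, 7, 26 characters in each block.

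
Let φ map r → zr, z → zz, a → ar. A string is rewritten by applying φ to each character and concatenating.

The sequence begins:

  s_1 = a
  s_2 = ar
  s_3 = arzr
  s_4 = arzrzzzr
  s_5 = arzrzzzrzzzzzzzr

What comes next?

arzrzzzrzzzzzzzrzzzzzzzzzzzzzzzr

Applying the rule to each of the 16 symbols of arzrzzzrzzzzzzzr gives the pieces ar zr zz zr zz zz zz zr zz zz zz zz zz zz zz zr, which concatenate to the answer.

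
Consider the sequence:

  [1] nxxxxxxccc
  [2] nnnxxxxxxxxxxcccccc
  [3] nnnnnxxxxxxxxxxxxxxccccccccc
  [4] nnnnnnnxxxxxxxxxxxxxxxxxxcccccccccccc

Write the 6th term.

nnnnnnnnnnnxxxxxxxxxxxxxxxxxxxxxxxxxxcccccccccccccccccc

Each string has the form n^{2n-1} x^{4n+2} c^{3n} (n = 1, 2, …).
For term 6, n = 6, so the run lengths are 11, 26, 18.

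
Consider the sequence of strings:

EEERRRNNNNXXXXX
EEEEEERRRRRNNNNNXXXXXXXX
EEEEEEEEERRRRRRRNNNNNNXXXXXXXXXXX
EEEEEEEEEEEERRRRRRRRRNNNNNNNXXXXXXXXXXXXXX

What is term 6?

EEEEEEEEEEEEEEEEEERRRRRRRRRRRRRNNNNNNNNNXXXXXXXXXXXXXXXXXXXX

Term n consists of 3n E's, followed by 2n+1 R's, followed by n+3 N's, followed by 3n+2 X's (n = 1, 2, …).
Setting n = 6 gives 18, 13, 9, 20 characters in each block.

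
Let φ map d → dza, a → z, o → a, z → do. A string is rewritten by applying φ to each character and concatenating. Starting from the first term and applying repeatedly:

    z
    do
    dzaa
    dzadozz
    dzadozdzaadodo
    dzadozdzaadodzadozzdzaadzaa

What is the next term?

Applying the rule to each of the 27 symbols of dzadozdzaadodzadozzdzaadzaa gives the pieces dza do z dza a do dza do z z dza a dza do z dza a do do dza do z z dza do z z, which concatenate to the answer.

dzadozdzaadodzadozzdzaadzadozdzaadododzadozzdzadozz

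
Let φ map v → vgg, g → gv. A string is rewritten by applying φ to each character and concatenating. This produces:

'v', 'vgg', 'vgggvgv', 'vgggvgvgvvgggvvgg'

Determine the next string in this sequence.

φ(vgggvgvgvvgggvvgg) expands symbol-by-symbol to vgg gv gv gv vgg gv vgg gv vgg vgg gv gv gv vgg vgg gv gv; joining the 17 pieces gives the next term.

vgggvgvgvvgggvvgggvvggvgggvgvgvvggvgggvgv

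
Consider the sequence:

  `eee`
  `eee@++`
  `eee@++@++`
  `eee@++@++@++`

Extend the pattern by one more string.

Each term is the previous one with @++ appended.
Applying this once more to eee@++@++@++:

eee@++@++@++@++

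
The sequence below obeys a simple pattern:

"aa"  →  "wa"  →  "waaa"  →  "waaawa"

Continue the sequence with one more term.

waaawawaaa

This is a Fibonacci-style word recurrence s(k) = s(k−1)·s(k−2): e.g. wa·aa = waaa.
The next term joins waaawa and waaa.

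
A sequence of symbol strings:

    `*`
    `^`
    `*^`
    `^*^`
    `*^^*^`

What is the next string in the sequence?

Each term (from the third on) is the two preceding terms concatenated in order: term 3 = *·^ = *^.
The next term joins ^*^ and *^^*^.

^*^*^^*^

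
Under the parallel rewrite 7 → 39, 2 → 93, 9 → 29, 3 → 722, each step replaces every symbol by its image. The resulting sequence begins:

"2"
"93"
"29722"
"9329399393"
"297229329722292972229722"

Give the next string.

9329399393297229329399393932993293993939329399393

φ(297229329722292972229722) expands symbol-by-symbol to 93 29 39 93 93 29 722 93 29 39 93 93 93 29 93 29 39 93 93 93 29 39 93 93; joining the 24 pieces gives the next term.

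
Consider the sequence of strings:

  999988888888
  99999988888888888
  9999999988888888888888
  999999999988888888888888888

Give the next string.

Each string has the form 9^{2n} 8^{3n+2}, where the shown terms are n = 2, 3, 4, 5.
For the next term, n = 6, so the run lengths are 12, 20.

99999999999988888888888888888888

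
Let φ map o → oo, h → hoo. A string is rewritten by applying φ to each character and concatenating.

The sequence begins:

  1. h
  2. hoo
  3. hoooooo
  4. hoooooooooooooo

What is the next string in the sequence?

hoooooooooooooooooooooooooooooo

Applying the rule to each of the 15 symbols of hoooooooooooooo gives the pieces hoo oo oo oo oo oo oo oo oo oo oo oo oo oo oo, which concatenate to the answer.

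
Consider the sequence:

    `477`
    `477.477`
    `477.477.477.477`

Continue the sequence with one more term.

s(k+1) = s(k)·.·s(k) — each term doubles the last with '.' between the halves.
Doubling 477.477.477.477 with '.' between the halves:

477.477.477.477.477.477.477.477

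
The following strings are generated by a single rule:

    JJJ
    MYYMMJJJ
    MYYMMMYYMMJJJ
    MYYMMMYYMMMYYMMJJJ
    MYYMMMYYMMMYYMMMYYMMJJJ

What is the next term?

The strings grow by a fixed prefix MYYMM each time.
Applying this once more to MYYMMMYYMMMYYMMMYYMMJJJ:

MYYMMMYYMMMYYMMMYYMMMYYMMJJJ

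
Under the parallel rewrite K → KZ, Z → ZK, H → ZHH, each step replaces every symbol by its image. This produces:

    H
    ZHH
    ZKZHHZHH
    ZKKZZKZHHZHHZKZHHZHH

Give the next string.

Replace each of the 20 characters of ZKKZZKZHHZHHZKZHHZHH in place — ZK KZ KZ ZK ZK KZ ZK ZHH ZHH ZK ZHH ZHH ZK KZ ZK ZHH ZHH ZK ZHH ZHH — and concatenate.

ZKKZKZZKZKKZZKZHHZHHZKZHHZHHZKKZZKZHHZHHZKZHHZHH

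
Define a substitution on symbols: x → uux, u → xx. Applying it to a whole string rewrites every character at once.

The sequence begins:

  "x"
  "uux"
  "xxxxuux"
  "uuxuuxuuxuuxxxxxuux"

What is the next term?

xxxxuuxxxxxuuxxxxxuuxxxxxuuxuuxuuxuuxuuxxxxxuux

φ(uuxuuxuuxuuxxxxxuux) expands symbol-by-symbol to xx xx uux xx xx uux xx xx uux xx xx uux uux uux uux uux xx xx uux; joining the 19 pieces gives the next term.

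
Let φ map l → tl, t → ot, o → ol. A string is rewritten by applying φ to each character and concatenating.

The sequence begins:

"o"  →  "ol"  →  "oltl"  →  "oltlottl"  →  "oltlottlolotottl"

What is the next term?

oltlottlolotottloltlolotolotottl

Applying the rule to each of the 16 symbols of oltlottlolotottl gives the pieces ol tl ot tl ol ot ot tl ol tl ol ot ol ot ot tl, which concatenate to the answer.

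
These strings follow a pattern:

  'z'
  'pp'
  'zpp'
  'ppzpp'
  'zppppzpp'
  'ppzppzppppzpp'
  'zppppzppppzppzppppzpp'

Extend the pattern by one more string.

Each term (from the third on) is the two preceding terms concatenated in order: term 3 = z·pp = zpp.
The next term joins ppzppzppppzpp and zppppzppppzppzppppzpp.

ppzppzppppzppzppppzppppzppzppppzpp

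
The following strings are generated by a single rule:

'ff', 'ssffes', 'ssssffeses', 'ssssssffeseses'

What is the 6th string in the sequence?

Every step adds ss to the front and es to the end of the previous string.
From ssssssffeseses, 2 further steps: ssssssffeseses → ssssssssffeseseses → (answer).

ssssssssssffeseseseses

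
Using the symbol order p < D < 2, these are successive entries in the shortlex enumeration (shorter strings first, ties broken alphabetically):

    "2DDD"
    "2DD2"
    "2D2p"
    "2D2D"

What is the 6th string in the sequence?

Stepping forward 2 times from 2D2D: 2D2D → 2D22, then the target.

22pp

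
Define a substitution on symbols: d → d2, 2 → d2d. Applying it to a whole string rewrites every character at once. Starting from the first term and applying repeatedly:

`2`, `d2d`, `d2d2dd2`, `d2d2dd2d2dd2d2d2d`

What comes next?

d2d2dd2d2dd2d2d2dd2d2dd2d2d2dd2d2dd2d2dd2

Replace each of the 17 characters of d2d2dd2d2dd2d2d2d in place — d2 d2d d2 d2d d2 d2 d2d d2 d2d d2 d2 d2d d2 d2d d2 d2d d2 — and concatenate.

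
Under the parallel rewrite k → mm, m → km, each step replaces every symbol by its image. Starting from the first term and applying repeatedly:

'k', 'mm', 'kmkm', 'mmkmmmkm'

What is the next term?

Apply φ to mmkmmmkm symbol by symbol: m→km, m→km, k→mm, m→km, m→km, m→km, k→mm, m→km; joined: km km mm km km km mm km.

kmkmmmkmkmkmmmkm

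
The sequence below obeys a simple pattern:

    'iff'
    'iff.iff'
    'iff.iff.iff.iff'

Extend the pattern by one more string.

iff.iff.iff.iff.iff.iff.iff.iff

s(k+1) = s(k)·.·s(k) — each term doubles the last with '.' between the halves.
One more doubling of iff.iff.iff.iff gives the answer.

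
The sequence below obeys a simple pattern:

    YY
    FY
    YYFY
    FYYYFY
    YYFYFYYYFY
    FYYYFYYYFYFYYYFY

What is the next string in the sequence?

This is a Fibonacci-style word recurrence s(k) = s(k−2)·s(k−1): e.g. YY·FY = YYFY.
Continuing: YYFYFYYYFY · FYYYFYYYFYFYYYFY gives term 7.

YYFYFYYYFYFYYYFYYYFYFYYYFY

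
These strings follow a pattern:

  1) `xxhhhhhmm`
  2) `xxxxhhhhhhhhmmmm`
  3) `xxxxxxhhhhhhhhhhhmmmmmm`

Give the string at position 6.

Reading off run lengths: x runs 2, 4, 6; h runs 5, 8, 11; m runs 2, 4, 6 — each is linear in n (n = 1, 2, …).
Setting n = 6 gives 12, 20, 12 characters in each block.

xxxxxxxxxxxxhhhhhhhhhhhhhhhhhhhhmmmmmmmmmmmm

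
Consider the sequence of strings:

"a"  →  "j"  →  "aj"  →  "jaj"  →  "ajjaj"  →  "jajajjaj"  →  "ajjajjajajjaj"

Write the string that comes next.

From term 3 onward, concatenate the second-to-last term with the last: a·j = aj, j·aj = jaj, …
So term 8 is jajajjaj·ajjajjajajjaj.

jajajjajajjajjajajjaj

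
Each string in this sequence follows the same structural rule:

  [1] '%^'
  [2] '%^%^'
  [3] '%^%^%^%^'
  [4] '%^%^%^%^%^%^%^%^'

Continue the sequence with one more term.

%^%^%^%^%^%^%^%^%^%^%^%^%^%^%^%^

s(k+1) = s(k)·s(k) — each term doubles the last.
One more doubling of %^%^%^%^%^%^%^%^ gives the answer.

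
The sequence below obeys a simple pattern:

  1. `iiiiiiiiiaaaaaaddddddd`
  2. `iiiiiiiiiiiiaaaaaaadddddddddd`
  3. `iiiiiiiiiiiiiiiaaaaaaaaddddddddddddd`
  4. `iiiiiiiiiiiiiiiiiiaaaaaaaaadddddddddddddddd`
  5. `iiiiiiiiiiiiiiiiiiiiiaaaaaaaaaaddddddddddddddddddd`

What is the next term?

Term n consists of 3n i's, followed by n+3 a's, followed by 3n-2 d's, where the shown terms are n = 3, 4, 5, 6, 7.
At n = 8 the blocks have lengths 24, 11, 22.

iiiiiiiiiiiiiiiiiiiiiiiiaaaaaaaaaaadddddddddddddddddddddd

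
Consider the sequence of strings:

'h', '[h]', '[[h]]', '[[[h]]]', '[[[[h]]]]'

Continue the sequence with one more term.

Every step adds [ to the front and ] to the end of the previous string.
Applying this once more to [[[[h]]]]:

[[[[[h]]]]]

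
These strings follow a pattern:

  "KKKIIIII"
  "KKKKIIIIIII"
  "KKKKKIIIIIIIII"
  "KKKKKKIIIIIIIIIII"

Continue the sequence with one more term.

Term n consists of n K's, followed by 2n-1 I's, where the shown terms are n = 3, 4, 5, 6.
For the next term, n = 7, so the run lengths are 7, 13.

KKKKKKKIIIIIIIIIIIII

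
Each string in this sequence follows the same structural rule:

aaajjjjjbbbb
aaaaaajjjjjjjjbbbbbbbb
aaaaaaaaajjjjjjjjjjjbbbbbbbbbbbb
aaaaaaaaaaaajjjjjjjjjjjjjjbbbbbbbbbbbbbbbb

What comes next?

aaaaaaaaaaaaaaajjjjjjjjjjjjjjjjjbbbbbbbbbbbbbbbbbbbb

Each string has the form a^{3n} j^{3n+2} b^{4n} (n = 1, 2, …).
Setting n = 5 gives 15, 17, 20 characters in each block.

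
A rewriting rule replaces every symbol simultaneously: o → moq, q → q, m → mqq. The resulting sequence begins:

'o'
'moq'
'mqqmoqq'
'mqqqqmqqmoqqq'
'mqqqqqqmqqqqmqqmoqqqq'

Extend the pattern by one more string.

Applying the rule to each of the 21 symbols of mqqqqqqmqqqqmqqmoqqqq gives the pieces mqq q q q q q q mqq q q q q mqq q q mqq moq q q q q, which concatenate to the answer.

mqqqqqqqqmqqqqqqmqqqqmqqmoqqqqq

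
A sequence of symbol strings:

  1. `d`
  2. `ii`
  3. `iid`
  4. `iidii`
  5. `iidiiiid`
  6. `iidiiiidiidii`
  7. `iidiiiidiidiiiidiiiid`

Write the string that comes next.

This is a Fibonacci-style word recurrence s(k) = s(k−1)·s(k−2): e.g. ii·d = iid.
Continuing: iidiiiidiidiiiidiiiid · iidiiiidiidii gives term 8.

iidiiiidiidiiiidiiiidiidiiiidiidii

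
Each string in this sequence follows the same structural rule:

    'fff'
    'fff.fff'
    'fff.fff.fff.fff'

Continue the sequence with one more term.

s(k+1) = s(k)·.·s(k) — each term doubles the last with '.' between the halves.
One more doubling of fff.fff.fff.fff gives the answer.

fff.fff.fff.fff.fff.fff.fff.fff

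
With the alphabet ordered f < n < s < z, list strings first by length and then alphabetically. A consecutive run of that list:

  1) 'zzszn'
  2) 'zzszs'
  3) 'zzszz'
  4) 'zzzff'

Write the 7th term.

Continuing the enumeration 3 steps past zzzff: zzzff → zzzfn → zzzfs → (answer).

zzzfz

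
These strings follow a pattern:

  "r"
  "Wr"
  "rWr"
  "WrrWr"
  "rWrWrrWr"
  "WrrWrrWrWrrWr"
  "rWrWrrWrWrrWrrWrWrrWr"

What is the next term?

This is a Fibonacci-style word recurrence s(k) = s(k−2)·s(k−1): e.g. r·Wr = rWr.
So term 8 is WrrWrrWrWrrWr·rWrWrrWrWrrWrrWrWrrWr.

WrrWrrWrWrrWrrWrWrrWrWrrWrrWrWrrWr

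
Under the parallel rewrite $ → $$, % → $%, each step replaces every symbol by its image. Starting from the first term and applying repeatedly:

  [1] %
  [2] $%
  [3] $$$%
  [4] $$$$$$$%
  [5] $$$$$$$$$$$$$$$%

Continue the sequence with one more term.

Rewriting the 16 symbols of $$$$$$$$$$$$$$$% one by one yields $$ $$ $$ $$ $$ $$ $$ $$ $$ $$ $$ $$ $$ $$ $$ $%; concatenated:

$$$$$$$$$$$$$$$$$$$$$$$$$$$$$$$%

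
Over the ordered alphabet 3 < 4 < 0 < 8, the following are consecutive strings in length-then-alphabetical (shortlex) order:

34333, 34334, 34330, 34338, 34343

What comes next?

Treat 34343 as a base-4 numeral over the given alphabet and add one, carrying through any trailing 8's.

34344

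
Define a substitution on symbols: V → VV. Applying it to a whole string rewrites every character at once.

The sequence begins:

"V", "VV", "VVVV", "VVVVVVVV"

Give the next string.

VVVVVVVVVVVVVVVV

Rewriting each symbol of VVVVVVVV: V→VV, V→VV, V→VV, V→VV, V→VV, V→VV, V→VV, V→VV, which concatenates to VV VV VV VV VV VV VV VV.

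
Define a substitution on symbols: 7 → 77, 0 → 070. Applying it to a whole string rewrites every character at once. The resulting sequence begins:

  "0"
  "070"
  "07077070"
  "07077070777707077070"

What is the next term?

Applying the rule to each of the 20 symbols of 07077070777707077070 gives the pieces 070 77 070 77 77 070 77 070 77 77 77 77 070 77 070 77 77 070 77 070, which concatenate to the answer.

070770707777070770707777777707077070777707077070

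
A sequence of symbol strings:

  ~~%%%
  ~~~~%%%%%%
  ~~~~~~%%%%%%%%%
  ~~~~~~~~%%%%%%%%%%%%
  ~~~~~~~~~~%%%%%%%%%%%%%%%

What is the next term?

Reading off run lengths: ~ runs 2, 4, 6, 8, 10; % runs 3, 6, 9, 12, 15 — each is linear in n (n = 1, 2, …).
At n = 6 the blocks have lengths 12, 18.

~~~~~~~~~~~~%%%%%%%%%%%%%%%%%%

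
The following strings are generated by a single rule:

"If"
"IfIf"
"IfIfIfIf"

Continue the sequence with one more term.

s(k+1) = s(k)·s(k) — each term doubles the last.
Doubling IfIfIfIf:

IfIfIfIfIfIfIfIf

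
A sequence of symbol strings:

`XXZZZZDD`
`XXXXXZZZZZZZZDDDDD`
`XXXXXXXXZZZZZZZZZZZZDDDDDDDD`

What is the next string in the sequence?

Term n consists of 3n-1 X's, followed by 4n Z's, followed by 3n-1 D's (n = 1, 2, …).
For the next term, n = 4, so the run lengths are 11, 16, 11.

XXXXXXXXXXXZZZZZZZZZZZZZZZZDDDDDDDDDDD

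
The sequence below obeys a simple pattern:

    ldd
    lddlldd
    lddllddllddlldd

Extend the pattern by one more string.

lddllddllddllddllddllddllddlldd

Every step duplicates the string with 'l' between the halves.
So the next term is two copies of lddllddllddlldd with 'l' between the halves.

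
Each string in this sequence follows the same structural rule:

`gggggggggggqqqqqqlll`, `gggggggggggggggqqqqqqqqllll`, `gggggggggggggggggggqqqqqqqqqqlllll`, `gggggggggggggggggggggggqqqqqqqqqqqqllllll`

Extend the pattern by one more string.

Term n consists of 4n+3 g's, followed by 2n+2 q's, followed by n+1 l's, where the shown terms are n = 2, 3, 4, 5.
Setting n = 6 gives 27, 14, 7 characters in each block.

gggggggggggggggggggggggggggqqqqqqqqqqqqqqlllllll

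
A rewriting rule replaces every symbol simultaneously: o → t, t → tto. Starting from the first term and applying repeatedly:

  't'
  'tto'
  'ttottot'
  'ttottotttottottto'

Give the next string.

Applying the rule to each of the 17 symbols of ttottotttottottto gives the pieces tto tto t tto tto t tto tto tto t tto tto t tto tto tto t, which concatenate to the answer.

ttottotttottotttottottotttottotttottottot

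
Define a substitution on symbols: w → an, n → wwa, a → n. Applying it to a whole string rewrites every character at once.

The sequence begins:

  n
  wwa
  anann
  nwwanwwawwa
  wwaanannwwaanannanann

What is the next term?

anannnwwanwwawwaanannnwwanwwawwanwwanwwawwa

φ(wwaanannwwaanannanann) expands symbol-by-symbol to an an n n wwa n wwa wwa an an n n wwa n wwa wwa n wwa n wwa wwa; joining the 21 pieces gives the next term.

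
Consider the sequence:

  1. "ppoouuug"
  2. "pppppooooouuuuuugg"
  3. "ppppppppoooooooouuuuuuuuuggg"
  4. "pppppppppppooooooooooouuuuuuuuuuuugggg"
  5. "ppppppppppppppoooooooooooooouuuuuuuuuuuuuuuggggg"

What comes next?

Reading off run lengths: p runs 2, 5, 8, 11, 14; o runs 2, 5, 8, 11, 14; u runs 3, 6, 9, 12, 15; g runs 1, 2, 3, 4, 5 — each is linear in n (n = 1, 2, …).
At n = 6 the blocks have lengths 17, 17, 18, 6.

pppppppppppppppppooooooooooooooooouuuuuuuuuuuuuuuuuugggggg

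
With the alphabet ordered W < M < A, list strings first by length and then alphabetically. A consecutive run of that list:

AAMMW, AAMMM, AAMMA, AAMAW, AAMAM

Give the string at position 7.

Continuing the enumeration 2 steps past AAMAM: AAMAM → AAMAA → (answer).

AAAWW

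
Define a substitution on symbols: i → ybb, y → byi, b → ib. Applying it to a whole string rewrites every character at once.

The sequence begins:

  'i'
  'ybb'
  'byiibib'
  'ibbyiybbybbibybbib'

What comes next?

ybbibibbyiybbbyiibibbyiibibybbibbyiibibybbib

Replace each of the 18 characters of ibbyiybbybbibybbib in place — ybb ib ib byi ybb byi ib ib byi ib ib ybb ib byi ib ib ybb ib — and concatenate.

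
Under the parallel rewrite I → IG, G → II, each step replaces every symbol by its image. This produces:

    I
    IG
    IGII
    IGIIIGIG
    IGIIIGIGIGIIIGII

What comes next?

Replace each of the 16 characters of IGIIIGIGIGIIIGII in place — IG II IG IG IG II IG II IG II IG IG IG II IG IG — and concatenate.

IGIIIGIGIGIIIGIIIGIIIGIGIGIIIGIG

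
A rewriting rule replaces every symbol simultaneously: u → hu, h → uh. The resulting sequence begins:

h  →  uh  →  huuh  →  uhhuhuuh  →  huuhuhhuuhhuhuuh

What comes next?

φ(huuhuhhuuhhuhuuh) expands symbol-by-symbol to uh hu hu uh hu uh uh hu hu uh uh hu uh hu hu uh; joining the 16 pieces gives the next term.

uhhuhuuhhuuhuhhuhuuhuhhuuhhuhuuh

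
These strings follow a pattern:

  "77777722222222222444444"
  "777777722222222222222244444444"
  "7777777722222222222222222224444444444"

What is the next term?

Term n consists of n+3 7's, followed by 4n-1 2's, followed by 2n 4's, where the shown terms are n = 3, 4, 5.
At n = 6 the blocks have lengths 9, 23, 12.

77777777722222222222222222222222444444444444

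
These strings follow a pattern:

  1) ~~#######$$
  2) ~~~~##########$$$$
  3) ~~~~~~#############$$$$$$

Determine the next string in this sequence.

Reading off run lengths: ~ runs 2, 4, 6; # runs 7, 10, 13; $ runs 2, 4, 6 — each is linear in n, where the shown terms are n = 2, 3, 4.
At n = 5 the blocks have lengths 8, 16, 8.

~~~~~~~~################$$$$$$$$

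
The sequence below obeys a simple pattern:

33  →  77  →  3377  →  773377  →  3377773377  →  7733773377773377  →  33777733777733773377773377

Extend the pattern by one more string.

From term 3 onward, concatenate the second-to-last term with the last: 33·77 = 3377, 77·3377 = 773377, …
Continuing: 7733773377773377 · 33777733777733773377773377 gives term 8.

773377337777337733777733777733773377773377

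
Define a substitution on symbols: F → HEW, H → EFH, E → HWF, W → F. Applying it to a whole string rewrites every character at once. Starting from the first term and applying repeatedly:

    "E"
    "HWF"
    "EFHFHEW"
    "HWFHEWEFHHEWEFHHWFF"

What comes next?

Applying the rule to each of the 19 symbols of HWFHEWEFHHEWEFHHWFF gives the pieces EFH F HEW EFH HWF F HWF HEW EFH EFH HWF F HWF HEW EFH EFH F HEW HEW, which concatenate to the answer.

EFHFHEWEFHHWFFHWFHEWEFHEFHHWFFHWFHEWEFHEFHFHEWHEW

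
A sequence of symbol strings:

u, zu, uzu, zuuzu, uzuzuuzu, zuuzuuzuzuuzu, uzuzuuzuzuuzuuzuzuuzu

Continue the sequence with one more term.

This is a Fibonacci-style word recurrence s(k) = s(k−2)·s(k−1): e.g. u·zu = uzu.
The next term joins zuuzuuzuzuuzu and uzuzuuzuzuuzuuzuzuuzu.

zuuzuuzuzuuzuuzuzuuzuzuuzuuzuzuuzu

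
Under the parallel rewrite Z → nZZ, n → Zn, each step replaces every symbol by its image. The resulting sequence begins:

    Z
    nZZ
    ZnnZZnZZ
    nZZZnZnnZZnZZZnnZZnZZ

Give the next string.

ZnnZZnZZnZZZnnZZZnZnnZZnZZZnnZZnZZnZZZnZnnZZnZZZnnZZnZZ

Replace each of the 21 characters of nZZZnZnnZZnZZZnnZZnZZ in place — Zn nZZ nZZ nZZ Zn nZZ Zn Zn nZZ nZZ Zn nZZ nZZ nZZ Zn Zn nZZ nZZ Zn nZZ nZZ — and concatenate.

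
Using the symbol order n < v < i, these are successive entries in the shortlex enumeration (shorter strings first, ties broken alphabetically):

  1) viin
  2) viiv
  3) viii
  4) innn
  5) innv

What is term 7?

invn

Continuing the enumeration 2 steps past innv: innv → inni → (answer).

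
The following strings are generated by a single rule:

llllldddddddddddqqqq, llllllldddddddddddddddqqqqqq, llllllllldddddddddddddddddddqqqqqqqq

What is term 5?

llllllllllllldddddddddddddddddddddddddddqqqqqqqqqqqq

Term n consists of 2n+1 l's, followed by 4n+3 d's, followed by 2n q's, where the shown terms are n = 2, 3, 4.
Setting n = 6 gives 13, 27, 12 characters in each block.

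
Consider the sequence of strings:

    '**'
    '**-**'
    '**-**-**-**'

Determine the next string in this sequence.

**-**-**-**-**-**-**-**

Every step duplicates the string with '-' between the halves.
So the next term is two copies of **-**-**-** with '-' between the halves.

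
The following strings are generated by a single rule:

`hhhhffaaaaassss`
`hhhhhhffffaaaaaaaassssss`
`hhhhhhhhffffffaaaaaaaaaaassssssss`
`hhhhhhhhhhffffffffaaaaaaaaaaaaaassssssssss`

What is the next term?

hhhhhhhhhhhhffffffffffaaaaaaaaaaaaaaaaassssssssssss

The n-th term is 2n h's then 2n-2 f's then 3n-1 a's then 2n s's, where the shown terms are n = 2, 3, 4, 5.
Setting n = 6 gives 12, 10, 17, 12 characters in each block.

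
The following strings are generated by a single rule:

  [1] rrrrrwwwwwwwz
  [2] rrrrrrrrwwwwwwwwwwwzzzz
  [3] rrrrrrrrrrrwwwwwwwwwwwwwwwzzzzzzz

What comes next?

rrrrrrrrrrrrrrwwwwwwwwwwwwwwwwwwwzzzzzzzzzz

The n-th term is 3n+2 r's then 4n+3 w's then 3n-2 z's (n = 1, 2, …).
At n = 4 the blocks have lengths 14, 19, 10.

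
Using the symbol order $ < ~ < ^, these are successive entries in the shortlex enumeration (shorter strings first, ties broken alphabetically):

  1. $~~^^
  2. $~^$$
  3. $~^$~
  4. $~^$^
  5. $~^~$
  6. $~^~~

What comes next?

Treat $~^~~ as a base-3 numeral over the given alphabet and add one, carrying through any trailing ^'s.

$~^~^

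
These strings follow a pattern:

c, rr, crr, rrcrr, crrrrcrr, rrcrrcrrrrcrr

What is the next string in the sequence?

From term 3 onward, concatenate the second-to-last term with the last: c·rr = crr, rr·crr = rrcrr, …
So term 7 is crrrrcrr·rrcrrcrrrrcrr.

crrrrcrrrrcrrcrrrrcrr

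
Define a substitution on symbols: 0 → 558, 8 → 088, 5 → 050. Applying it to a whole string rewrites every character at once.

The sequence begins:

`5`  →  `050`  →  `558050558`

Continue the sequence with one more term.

Rewriting each symbol of 558050558: 5→050, 5→050, 8→088, 0→558, 5→050, 0→558, 5→050, 5→050, 8→088, which concatenates to 050 050 088 558 050 558 050 050 088.

050050088558050558050050088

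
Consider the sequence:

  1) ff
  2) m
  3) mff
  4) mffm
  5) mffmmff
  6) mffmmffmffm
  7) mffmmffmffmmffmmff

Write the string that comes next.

mffmmffmffmmffmmffmffmmffmffm

This is a Fibonacci-style word recurrence s(k) = s(k−1)·s(k−2): e.g. m·ff = mff.
So term 8 is mffmmffmffmmffmmff·mffmmffmffm.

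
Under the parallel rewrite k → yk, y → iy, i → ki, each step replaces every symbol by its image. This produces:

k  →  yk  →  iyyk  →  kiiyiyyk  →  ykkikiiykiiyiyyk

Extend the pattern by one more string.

Rewriting the 16 symbols of ykkikiiykiiyiyyk one by one yields iy yk yk ki yk ki ki iy yk ki ki iy ki iy iy yk; concatenated:

iyykykkiykkikiiyykkikiiykiiyiyyk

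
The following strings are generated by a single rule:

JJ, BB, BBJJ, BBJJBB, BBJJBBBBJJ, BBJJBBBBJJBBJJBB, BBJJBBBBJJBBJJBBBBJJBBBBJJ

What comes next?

BBJJBBBBJJBBJJBBBBJJBBBBJJBBJJBBBBJJBBJJBB

Each term (from the third on) is the previous term followed by the one before it: term 3 = BB·JJ = BBJJ.
So term 8 is BBJJBBBBJJBBJJBBBBJJBBBBJJ·BBJJBBBBJJBBJJBB.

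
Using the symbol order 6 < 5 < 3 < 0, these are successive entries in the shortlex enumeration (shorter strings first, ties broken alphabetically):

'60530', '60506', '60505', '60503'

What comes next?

60500

The successor of 60503 increments the rightmost position that isn't already 0 and resets every position after it to 6.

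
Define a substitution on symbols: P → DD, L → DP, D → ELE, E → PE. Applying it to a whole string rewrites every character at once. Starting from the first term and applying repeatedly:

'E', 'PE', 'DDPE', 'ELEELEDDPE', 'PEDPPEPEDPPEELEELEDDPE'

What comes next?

φ(PEDPPEPEDPPEELEELEDDPE) expands symbol-by-symbol to DD PE ELE DD DD PE DD PE ELE DD DD PE PE DP PE PE DP PE ELE ELE DD PE; joining the 22 pieces gives the next term.

DDPEELEDDDDPEDDPEELEDDDDPEPEDPPEPEDPPEELEELEDDPE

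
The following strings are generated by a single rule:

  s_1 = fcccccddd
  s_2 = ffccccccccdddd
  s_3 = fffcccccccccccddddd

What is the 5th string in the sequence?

Term n consists of n f's, followed by 3n+2 c's, followed by n+2 d's (n = 1, 2, …).
At n = 5 the blocks have lengths 5, 17, 7.

fffffcccccccccccccccccddddddd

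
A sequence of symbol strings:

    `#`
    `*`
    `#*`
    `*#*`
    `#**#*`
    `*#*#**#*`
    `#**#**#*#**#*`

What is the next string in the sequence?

Each term (from the third on) is the two preceding terms concatenated in order: term 3 = #·* = #*.
The next term joins *#*#**#* and #**#**#*#**#*.

*#*#**#*#**#**#*#**#*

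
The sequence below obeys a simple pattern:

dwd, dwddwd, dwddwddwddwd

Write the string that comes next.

Each string is two copies of the previous one concatenated.
One more doubling of dwddwddwddwd gives the answer.

dwddwddwddwddwddwddwddwd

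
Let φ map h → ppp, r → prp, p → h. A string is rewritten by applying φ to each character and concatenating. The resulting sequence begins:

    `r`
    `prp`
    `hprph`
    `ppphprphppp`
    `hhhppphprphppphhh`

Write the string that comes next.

ppppppppphhhppphprphppphhhppppppppp

φ(hhhppphprphppphhh) expands symbol-by-symbol to ppp ppp ppp h h h ppp h prp h ppp h h h ppp ppp ppp; joining the 17 pieces gives the next term.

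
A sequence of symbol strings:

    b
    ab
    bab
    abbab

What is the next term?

bababbab

From term 3 onward, concatenate the second-to-last term with the last: b·ab = bab, ab·bab = abbab, …
So term 5 is bab·abbab.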